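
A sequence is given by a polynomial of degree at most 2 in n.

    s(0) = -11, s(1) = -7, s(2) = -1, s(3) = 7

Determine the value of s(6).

43

First differences: 4 , 6 , 8
Second differences: 2 , 2
The second differences are constant (2).
8 + 2 = 10;  7 + 10 = 17
10 + 2 = 12;  17 + 12 = 29
12 + 2 = 14;  29 + 14 = 43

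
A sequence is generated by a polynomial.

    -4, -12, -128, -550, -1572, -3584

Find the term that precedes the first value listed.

-8, -116, -422, -1022, -2012
-108, -306, -600, -990
-198, -294, -390
-96, -96
The fourth differences are constant at -96.
Work back: -198 + 96 = -102;  -108 + 102 = -6;  -8 + 6 = -2;  -4 + 2 = -2

-2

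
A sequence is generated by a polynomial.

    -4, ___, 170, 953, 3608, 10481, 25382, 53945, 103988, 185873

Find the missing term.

Using the last 8 terms:
First differences: 783, 2655, 6873, 14901, 28563, 50043, 81885
Second differences: 1872, 4218, 8028, 13662, 21480, 31842
Third differences: 2346, 3810, 5634, 7818, 10362
Fourth differences: 1464, 1824, 2184, 2544
Fifth differences: 360, 360, 360
Constant fifth difference = 360.
Extend backward: 1464 − 360 = 1104;  2346 − 1104 = 1242;  1872 − 1242 = 630;  783 − 630 = 153;  170 − 153 = 17

17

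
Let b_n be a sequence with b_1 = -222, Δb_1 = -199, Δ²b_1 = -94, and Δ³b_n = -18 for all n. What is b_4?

Build the table forward from the leading diagonal:
Third differences: -18  -18  -18  -18
Second differences: -94  -112  -130  -148
First differences: -199  -293  -405  -535
b: -222  -421  -714  -1119

-1119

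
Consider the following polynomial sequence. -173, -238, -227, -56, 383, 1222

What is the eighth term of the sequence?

4748

Δ: -65 , 11 , 171 , 439 , 839
Δ²: 76 , 160 , 268 , 400
Δ³: 84 , 108 , 132
Δ⁴: 24 , 24
Fourth differences constant at 24.
132 + 24 = 156;  400 + 156 = 556;  839 + 556 = 1395;  1222 + 1395 = 2617
156 + 24 = 180;  556 + 180 = 736;  1395 + 736 = 2131;  2617 + 2131 = 4748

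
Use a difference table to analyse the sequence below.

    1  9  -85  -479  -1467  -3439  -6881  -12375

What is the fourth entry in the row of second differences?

-984

Δ: 8, -94, -394, -988, -1972, -3442, -5494
Δ²: -102, -300, -594, -984, -1470, -2052
Δ³: -198, -294, -390, -486, -582
Δ⁴: -96, -96, -96, -96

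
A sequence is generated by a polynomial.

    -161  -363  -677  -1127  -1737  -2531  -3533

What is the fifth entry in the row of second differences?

First differences: -202, -314, -450, -610, -794, -1002
Second differences: -112, -136, -160, -184, -208
Third differences: -24, -24, -24, -24

-208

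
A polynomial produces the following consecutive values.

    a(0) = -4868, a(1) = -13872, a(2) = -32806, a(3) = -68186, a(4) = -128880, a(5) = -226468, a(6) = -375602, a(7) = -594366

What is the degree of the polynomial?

-9004, -18934, -35380, -60694, -97588, -149134, -218764
-9930, -16446, -25314, -36894, -51546, -69630
-6516, -8868, -11580, -14652, -18084
-2352, -2712, -3072, -3432
-360, -360, -360
The fifth differences are constant, so the polynomial has degree 5.

5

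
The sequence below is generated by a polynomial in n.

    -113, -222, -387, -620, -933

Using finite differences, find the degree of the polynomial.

D1: -109, -165, -233, -313
D2: -56, -68, -80
D3: -12, -12
The third differences are constant, so the polynomial has degree 3.

3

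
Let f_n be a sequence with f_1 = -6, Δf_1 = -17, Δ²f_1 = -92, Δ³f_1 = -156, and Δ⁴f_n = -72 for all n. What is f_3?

-132

Build the table forward from the leading diagonal:
D4: -72, -72, -72
D3: -156, -228, -300
D2: -92, -248, -476
D1: -17, -109, -357
f: -6, -23, -132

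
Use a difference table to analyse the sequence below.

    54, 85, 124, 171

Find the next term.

226

31 , 39 , 47
8 , 8
The second differences are constant (8).
47 + 8 = 55;  171 + 55 = 226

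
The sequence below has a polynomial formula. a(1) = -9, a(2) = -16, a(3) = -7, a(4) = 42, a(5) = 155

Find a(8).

D1: -7, 9, 49, 113
D2: 16, 40, 64
D3: 24, 24
Third differences constant at 24.
64 + 24 = 88;  113 + 88 = 201;  155 + 201 = 356
88 + 24 = 112;  201 + 112 = 313;  356 + 313 = 669
112 + 24 = 136;  313 + 136 = 449;  669 + 449 = 1118

1118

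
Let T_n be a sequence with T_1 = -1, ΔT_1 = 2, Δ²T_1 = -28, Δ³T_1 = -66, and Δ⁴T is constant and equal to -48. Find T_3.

-25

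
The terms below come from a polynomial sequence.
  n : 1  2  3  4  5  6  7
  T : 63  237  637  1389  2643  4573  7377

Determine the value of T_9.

16519

174  400  752  1254  1930  2804
226  352  502  676  874
126  150  174  198
24  24  24
Fourth differences constant at 24.
198 + 24 = 222;  874 + 222 = 1096;  2804 + 1096 = 3900;  7377 + 3900 = 11277
222 + 24 = 246;  1096 + 246 = 1342;  3900 + 1342 = 5242;  11277 + 5242 = 16519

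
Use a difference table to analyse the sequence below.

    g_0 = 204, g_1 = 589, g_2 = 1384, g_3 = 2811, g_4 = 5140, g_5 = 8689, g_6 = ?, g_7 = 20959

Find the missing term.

Using the first 6 terms:
First differences: 385  795  1427  2329  3549
Second differences: 410  632  902  1220
Third differences: 222  270  318
Fourth differences: 48  48
Constant fourth difference = 48.
Extend forward: 318 + 48 = 366;  1220 + 366 = 1586;  3549 + 1586 = 5135;  8689 + 5135 = 13824

13824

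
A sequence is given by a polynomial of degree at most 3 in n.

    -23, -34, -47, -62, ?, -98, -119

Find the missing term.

-79

Using the first 4 terms:
-11, -13, -15
-2, -2
Constant second difference = -2.
Extend forward: -15 − 2 = -17;  -62 − 17 = -79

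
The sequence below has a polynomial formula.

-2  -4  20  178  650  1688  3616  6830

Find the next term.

-2, 24, 158, 472, 1038, 1928, 3214
26, 134, 314, 566, 890, 1286
108, 180, 252, 324, 396
72, 72, 72, 72
The fourth differences are constant (72).
396 + 72 = 468;  1286 + 468 = 1754;  3214 + 1754 = 4968;  6830 + 4968 = 11798

11798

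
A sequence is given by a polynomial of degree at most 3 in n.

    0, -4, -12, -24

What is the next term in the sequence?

-4, -8, -12
-4, -4
Second differences constant at -4.
-12 − 4 = -16;  -24 − 16 = -40

-40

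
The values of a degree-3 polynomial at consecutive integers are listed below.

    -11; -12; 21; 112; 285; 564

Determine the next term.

973

D1: -1  33  91  173  279
D2: 34  58  82  106
D3: 24  24  24
Constant third difference = 24, so extend:
106 + 24 = 130;  279 + 130 = 409;  564 + 409 = 973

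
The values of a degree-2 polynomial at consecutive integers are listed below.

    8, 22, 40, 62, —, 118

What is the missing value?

Using the first 4 terms:
Δ: 14, 18, 22
Δ²: 4, 4
Constant second difference = 4.
Extend forward: 22 + 4 = 26;  62 + 26 = 88

88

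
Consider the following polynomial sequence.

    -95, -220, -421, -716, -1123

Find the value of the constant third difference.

-18

D1: -125, -201, -295, -407
D2: -76, -94, -112
D3: -18, -18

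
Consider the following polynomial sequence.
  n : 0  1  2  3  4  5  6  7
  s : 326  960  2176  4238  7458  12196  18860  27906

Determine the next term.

D1: 634 , 1216 , 2062 , 3220 , 4738 , 6664 , 9046
D2: 582 , 846 , 1158 , 1518 , 1926 , 2382
D3: 264 , 312 , 360 , 408 , 456
D4: 48 , 48 , 48 , 48
The fourth differences are constant (48).
456 + 48 = 504;  2382 + 504 = 2886;  9046 + 2886 = 11932;  27906 + 11932 = 39838

39838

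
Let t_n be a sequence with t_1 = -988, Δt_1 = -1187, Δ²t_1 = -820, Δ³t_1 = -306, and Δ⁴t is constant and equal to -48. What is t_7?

Build the table forward from the leading diagonal:
Fourth differences: -48  -48  -48  -48  -48  -48  -48
Third differences: -306  -354  -402  -450  -498  -546  -594
Second differences: -820  -1126  -1480  -1882  -2332  -2830  -3376
First differences: -1187  -2007  -3133  -4613  -6495  -8827  -11657
t: -988  -2175  -4182  -7315  -11928  -18423  -27250

-27250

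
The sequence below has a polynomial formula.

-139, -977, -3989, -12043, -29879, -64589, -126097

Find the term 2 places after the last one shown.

-386243

First differences: -838, -3012, -8054, -17836, -34710, -61508
Second differences: -2174, -5042, -9782, -16874, -26798
Third differences: -2868, -4740, -7092, -9924
Fourth differences: -1872, -2352, -2832
Fifth differences: -480, -480
The fifth differences are constant (-480).
-2832 − 480 = -3312;  -9924 − 3312 = -13236;  -26798 − 13236 = -40034;  -61508 − 40034 = -101542;  -126097 − 101542 = -227639
-3312 − 480 = -3792;  -13236 − 3792 = -17028;  -40034 − 17028 = -57062;  -101542 − 57062 = -158604;  -227639 − 158604 = -386243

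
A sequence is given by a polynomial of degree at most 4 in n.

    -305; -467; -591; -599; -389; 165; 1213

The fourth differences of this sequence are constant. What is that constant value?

First differences: -162, -124, -8, 210, 554, 1048
Second differences: 38, 116, 218, 344, 494
Third differences: 78, 102, 126, 150
Fourth differences: 24, 24, 24

24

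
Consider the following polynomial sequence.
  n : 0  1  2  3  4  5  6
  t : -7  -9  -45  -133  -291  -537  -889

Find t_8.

Δ: -2  -36  -88  -158  -246  -352
Δ²: -34  -52  -70  -88  -106
Δ³: -18  -18  -18  -18
Constant third difference = -18, so extend:
-106 − 18 = -124;  -352 − 124 = -476;  -889 − 476 = -1365
-124 − 18 = -142;  -476 − 142 = -618;  -1365 − 618 = -1983

-1983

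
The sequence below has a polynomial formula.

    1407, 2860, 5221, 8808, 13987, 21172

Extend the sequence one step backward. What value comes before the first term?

592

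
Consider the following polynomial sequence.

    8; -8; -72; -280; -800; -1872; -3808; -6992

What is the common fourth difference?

First differences: -16, -64, -208, -520, -1072, -1936, -3184
Second differences: -48, -144, -312, -552, -864, -1248
Third differences: -96, -168, -240, -312, -384
Fourth differences: -72, -72, -72, -72

-72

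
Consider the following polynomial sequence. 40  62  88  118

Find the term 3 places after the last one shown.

D1: 22  26  30
D2: 4  4
The second differences are constant (4).
30 + 4 = 34;  118 + 34 = 152
34 + 4 = 38;  152 + 38 = 190
38 + 4 = 42;  190 + 42 = 232

232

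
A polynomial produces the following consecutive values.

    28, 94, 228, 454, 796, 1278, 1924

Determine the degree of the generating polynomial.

Δ: 66, 134, 226, 342, 482, 646
Δ²: 68, 92, 116, 140, 164
Δ³: 24, 24, 24, 24
The third differences are constant, so the polynomial has degree 3.

3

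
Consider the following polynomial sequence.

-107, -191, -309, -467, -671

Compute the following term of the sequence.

-927

First differences: -84, -118, -158, -204
Second differences: -34, -40, -46
Third differences: -6, -6
Third differences constant at -6.
-46 − 6 = -52;  -204 − 52 = -256;  -671 − 256 = -927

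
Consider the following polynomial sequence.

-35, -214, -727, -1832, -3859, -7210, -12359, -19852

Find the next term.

-30307

-179, -513, -1105, -2027, -3351, -5149, -7493
-334, -592, -922, -1324, -1798, -2344
-258, -330, -402, -474, -546
-72, -72, -72, -72
Fourth differences constant at -72.
-546 − 72 = -618;  -2344 − 618 = -2962;  -7493 − 2962 = -10455;  -19852 − 10455 = -30307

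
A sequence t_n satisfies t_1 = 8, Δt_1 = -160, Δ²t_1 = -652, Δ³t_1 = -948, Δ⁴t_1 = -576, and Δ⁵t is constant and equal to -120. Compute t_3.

Build the table forward from the leading diagonal:
D5: -120, -120, -120
D4: -576, -696, -816
D3: -948, -1524, -2220
D2: -652, -1600, -3124
D1: -160, -812, -2412
t: 8, -152, -964

-964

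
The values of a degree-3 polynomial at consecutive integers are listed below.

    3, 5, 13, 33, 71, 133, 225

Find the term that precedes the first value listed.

1

2, 8, 20, 38, 62, 92
6, 12, 18, 24, 30
6, 6, 6, 6
The third differences are constant at 6.
Work back: 6 − 6 = 0;  2 + 0 = 2;  3 − 2 = 1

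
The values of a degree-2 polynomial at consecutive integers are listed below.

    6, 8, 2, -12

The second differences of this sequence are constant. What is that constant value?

-8

Δ: 2, -6, -14
Δ²: -8, -8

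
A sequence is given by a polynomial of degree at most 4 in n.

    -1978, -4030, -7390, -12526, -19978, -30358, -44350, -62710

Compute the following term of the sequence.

-86266

Δ: -2052, -3360, -5136, -7452, -10380, -13992, -18360
Δ²: -1308, -1776, -2316, -2928, -3612, -4368
Δ³: -468, -540, -612, -684, -756
Δ⁴: -72, -72, -72, -72
Constant fourth difference = -72, so extend:
-756 − 72 = -828;  -4368 − 828 = -5196;  -18360 − 5196 = -23556;  -62710 − 23556 = -86266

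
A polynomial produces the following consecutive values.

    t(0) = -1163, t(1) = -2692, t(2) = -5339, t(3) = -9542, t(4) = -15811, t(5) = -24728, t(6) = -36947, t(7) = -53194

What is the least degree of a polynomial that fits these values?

4

First differences: -1529, -2647, -4203, -6269, -8917, -12219, -16247
Second differences: -1118, -1556, -2066, -2648, -3302, -4028
Third differences: -438, -510, -582, -654, -726
Fourth differences: -72, -72, -72, -72
The fourth differences are constant, so the polynomial has degree 4.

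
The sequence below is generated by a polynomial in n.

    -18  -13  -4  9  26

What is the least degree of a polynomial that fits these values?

2

5, 9, 13, 17
4, 4, 4
The second differences are constant, so the polynomial has degree 2.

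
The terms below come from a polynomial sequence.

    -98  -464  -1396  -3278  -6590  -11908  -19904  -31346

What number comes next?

First differences: -366  -932  -1882  -3312  -5318  -7996  -11442
Second differences: -566  -950  -1430  -2006  -2678  -3446
Third differences: -384  -480  -576  -672  -768
Fourth differences: -96  -96  -96  -96
The fourth differences are constant (-96).
-768 − 96 = -864;  -3446 − 864 = -4310;  -11442 − 4310 = -15752;  -31346 − 15752 = -47098

-47098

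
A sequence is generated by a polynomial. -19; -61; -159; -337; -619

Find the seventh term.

-1591

Δ: -42 , -98 , -178 , -282
Δ²: -56 , -80 , -104
Δ³: -24 , -24
Third differences constant at -24.
-104 − 24 = -128;  -282 − 128 = -410;  -619 − 410 = -1029
-128 − 24 = -152;  -410 − 152 = -562;  -1029 − 562 = -1591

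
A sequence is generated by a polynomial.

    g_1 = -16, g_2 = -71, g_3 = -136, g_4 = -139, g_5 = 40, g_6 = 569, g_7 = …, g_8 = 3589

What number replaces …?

Using the first 6 terms:
Δ: -55, -65, -3, 179, 529
Δ²: -10, 62, 182, 350
Δ³: 72, 120, 168
Δ⁴: 48, 48
Constant fourth difference = 48.
Extend forward: 168 + 48 = 216;  350 + 216 = 566;  529 + 566 = 1095;  569 + 1095 = 1664

1664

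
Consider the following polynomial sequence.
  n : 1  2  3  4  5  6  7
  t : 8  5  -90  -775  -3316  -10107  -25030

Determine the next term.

-3, -95, -685, -2541, -6791, -14923
-92, -590, -1856, -4250, -8132
-498, -1266, -2394, -3882
-768, -1128, -1488
-360, -360
Fifth differences constant at -360.
-1488 − 360 = -1848;  -3882 − 1848 = -5730;  -8132 − 5730 = -13862;  -14923 − 13862 = -28785;  -25030 − 28785 = -53815

-53815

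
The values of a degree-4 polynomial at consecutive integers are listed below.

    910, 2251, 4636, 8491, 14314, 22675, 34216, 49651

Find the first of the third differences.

426

First differences: 1341, 2385, 3855, 5823, 8361, 11541, 15435
Second differences: 1044, 1470, 1968, 2538, 3180, 3894
Third differences: 426, 498, 570, 642, 714
Fourth differences: 72, 72, 72, 72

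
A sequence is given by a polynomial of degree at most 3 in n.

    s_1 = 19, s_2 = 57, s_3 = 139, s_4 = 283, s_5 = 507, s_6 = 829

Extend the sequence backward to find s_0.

7

First differences: 38  82  144  224  322
Second differences: 44  62  80  98
Third differences: 18  18  18
The third differences are constant at 18.
Work back: 44 − 18 = 26;  38 − 26 = 12;  19 − 12 = 7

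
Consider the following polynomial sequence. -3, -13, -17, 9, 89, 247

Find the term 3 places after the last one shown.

D1: -10 , -4 , 26 , 80 , 158
D2: 6 , 30 , 54 , 78
D3: 24 , 24 , 24
Third differences constant at 24.
78 + 24 = 102;  158 + 102 = 260;  247 + 260 = 507
102 + 24 = 126;  260 + 126 = 386;  507 + 386 = 893
126 + 24 = 150;  386 + 150 = 536;  893 + 536 = 1429

1429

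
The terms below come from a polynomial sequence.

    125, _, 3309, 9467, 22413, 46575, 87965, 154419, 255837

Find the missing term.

855

Using the last 7 terms:
First differences: 6158  12946  24162  41390  66454  101418
Second differences: 6788  11216  17228  25064  34964
Third differences: 4428  6012  7836  9900
Fourth differences: 1584  1824  2064
Fifth differences: 240  240
Constant fifth difference = 240.
Extend backward: 1584 − 240 = 1344;  4428 − 1344 = 3084;  6788 − 3084 = 3704;  6158 − 3704 = 2454;  3309 − 2454 = 855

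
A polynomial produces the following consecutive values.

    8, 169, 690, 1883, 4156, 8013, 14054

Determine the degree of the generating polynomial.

4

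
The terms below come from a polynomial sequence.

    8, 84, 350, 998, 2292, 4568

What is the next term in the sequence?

8234

76, 266, 648, 1294, 2276
190, 382, 646, 982
192, 264, 336
72, 72
Fourth differences constant at 72.
336 + 72 = 408;  982 + 408 = 1390;  2276 + 1390 = 3666;  4568 + 3666 = 8234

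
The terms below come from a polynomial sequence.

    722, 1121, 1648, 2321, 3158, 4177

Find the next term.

5396

399 , 527 , 673 , 837 , 1019
128 , 146 , 164 , 182
18 , 18 , 18
The third differences are constant (18).
182 + 18 = 200;  1019 + 200 = 1219;  4177 + 1219 = 5396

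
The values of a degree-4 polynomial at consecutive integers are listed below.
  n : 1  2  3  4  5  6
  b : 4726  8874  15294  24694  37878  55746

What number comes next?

D1: 4148  6420  9400  13184  17868
D2: 2272  2980  3784  4684
D3: 708  804  900
D4: 96  96
Constant fourth difference = 96, so extend:
900 + 96 = 996;  4684 + 996 = 5680;  17868 + 5680 = 23548;  55746 + 23548 = 79294

79294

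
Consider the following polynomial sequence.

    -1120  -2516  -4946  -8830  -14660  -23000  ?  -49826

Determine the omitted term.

Using the first 6 terms:
Δ: -1396, -2430, -3884, -5830, -8340
Δ²: -1034, -1454, -1946, -2510
Δ³: -420, -492, -564
Δ⁴: -72, -72
Constant fourth difference = -72.
Extend forward: -564 − 72 = -636;  -2510 − 636 = -3146;  -8340 − 3146 = -11486;  -23000 − 11486 = -34486

-34486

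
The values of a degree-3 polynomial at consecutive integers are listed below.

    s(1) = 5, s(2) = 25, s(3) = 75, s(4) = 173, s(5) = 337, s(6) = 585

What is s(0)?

-3

20  50  98  164  248
30  48  66  84
18  18  18
The third differences are constant at 18.
Work back: 30 − 18 = 12;  20 − 12 = 8;  5 − 8 = -3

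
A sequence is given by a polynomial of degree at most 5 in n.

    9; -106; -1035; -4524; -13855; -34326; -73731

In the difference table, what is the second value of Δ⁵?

-480

Δ: -115, -929, -3489, -9331, -20471, -39405
Δ²: -814, -2560, -5842, -11140, -18934
Δ³: -1746, -3282, -5298, -7794
Δ⁴: -1536, -2016, -2496
Δ⁵: -480, -480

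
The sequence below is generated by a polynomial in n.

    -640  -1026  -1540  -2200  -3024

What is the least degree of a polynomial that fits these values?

3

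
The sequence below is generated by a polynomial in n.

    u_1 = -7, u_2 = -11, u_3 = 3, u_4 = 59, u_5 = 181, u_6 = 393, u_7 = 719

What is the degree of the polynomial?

-4, 14, 56, 122, 212, 326
18, 42, 66, 90, 114
24, 24, 24, 24
The third differences are constant, so the polynomial has degree 3.

3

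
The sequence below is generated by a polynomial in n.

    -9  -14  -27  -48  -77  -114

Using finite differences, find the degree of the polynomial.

D1: -5, -13, -21, -29, -37
D2: -8, -8, -8, -8
The second differences are constant, so the polynomial has degree 2.

2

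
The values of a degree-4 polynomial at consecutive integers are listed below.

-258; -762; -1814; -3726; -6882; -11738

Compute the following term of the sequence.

First differences: -504 , -1052 , -1912 , -3156 , -4856
Second differences: -548 , -860 , -1244 , -1700
Third differences: -312 , -384 , -456
Fourth differences: -72 , -72
The fourth differences are constant (-72).
-456 − 72 = -528;  -1700 − 528 = -2228;  -4856 − 2228 = -7084;  -11738 − 7084 = -18822

-18822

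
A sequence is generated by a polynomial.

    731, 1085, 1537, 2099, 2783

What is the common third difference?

First differences: 354, 452, 562, 684
Second differences: 98, 110, 122
Third differences: 12, 12

12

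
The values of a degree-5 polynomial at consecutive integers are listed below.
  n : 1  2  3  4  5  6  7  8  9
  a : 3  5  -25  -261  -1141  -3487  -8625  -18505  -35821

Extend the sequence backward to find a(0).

-1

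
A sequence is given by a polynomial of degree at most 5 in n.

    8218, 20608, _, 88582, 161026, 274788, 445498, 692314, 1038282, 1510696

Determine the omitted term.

44994

Using the last 7 terms:
First differences: 72444, 113762, 170710, 246816, 345968, 472414
Second differences: 41318, 56948, 76106, 99152, 126446
Third differences: 15630, 19158, 23046, 27294
Fourth differences: 3528, 3888, 4248
Fifth differences: 360, 360
Constant fifth difference = 360.
Extend backward: 3528 − 360 = 3168;  15630 − 3168 = 12462;  41318 − 12462 = 28856;  72444 − 28856 = 43588;  88582 − 43588 = 44994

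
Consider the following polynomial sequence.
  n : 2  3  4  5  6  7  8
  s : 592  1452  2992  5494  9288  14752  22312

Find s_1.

178

D1: 860, 1540, 2502, 3794, 5464, 7560
D2: 680, 962, 1292, 1670, 2096
D3: 282, 330, 378, 426
D4: 48, 48, 48
The fourth differences are constant at 48.
Work back: 282 − 48 = 234;  680 − 234 = 446;  860 − 446 = 414;  592 − 414 = 178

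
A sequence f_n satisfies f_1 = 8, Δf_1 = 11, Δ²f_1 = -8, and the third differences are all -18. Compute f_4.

-1

Build the table forward from the leading diagonal:
D3: -18  -18  -18  -18
D2: -8  -26  -44  -62
D1: 11  3  -23  -67
f: 8  19  22  -1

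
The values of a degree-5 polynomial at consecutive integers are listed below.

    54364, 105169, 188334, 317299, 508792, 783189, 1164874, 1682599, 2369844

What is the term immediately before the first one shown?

25407

Δ: 50805  83165  128965  191493  274397  381685  517725  687245
Δ²: 32360  45800  62528  82904  107288  136040  169520
Δ³: 13440  16728  20376  24384  28752  33480
Δ⁴: 3288  3648  4008  4368  4728
Δ⁵: 360  360  360  360
The fifth differences are constant at 360.
Work back: 3288 − 360 = 2928;  13440 − 2928 = 10512;  32360 − 10512 = 21848;  50805 − 21848 = 28957;  54364 − 28957 = 25407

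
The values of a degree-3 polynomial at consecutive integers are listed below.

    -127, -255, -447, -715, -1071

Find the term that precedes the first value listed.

-51

D1: -128  -192  -268  -356
D2: -64  -76  -88
D3: -12  -12
The third differences are constant at -12.
Work back: -64 + 12 = -52;  -128 + 52 = -76;  -127 + 76 = -51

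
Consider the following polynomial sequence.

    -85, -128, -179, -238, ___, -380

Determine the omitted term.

Using the first 4 terms:
-43, -51, -59
-8, -8
Constant second difference = -8.
Extend forward: -59 − 8 = -67;  -238 − 67 = -305

-305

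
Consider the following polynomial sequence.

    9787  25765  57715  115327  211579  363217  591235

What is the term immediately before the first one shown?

2899

D1: 15978, 31950, 57612, 96252, 151638, 228018
D2: 15972, 25662, 38640, 55386, 76380
D3: 9690, 12978, 16746, 20994
D4: 3288, 3768, 4248
D5: 480, 480
The fifth differences are constant at 480.
Work back: 3288 − 480 = 2808;  9690 − 2808 = 6882;  15972 − 6882 = 9090;  15978 − 9090 = 6888;  9787 − 6888 = 2899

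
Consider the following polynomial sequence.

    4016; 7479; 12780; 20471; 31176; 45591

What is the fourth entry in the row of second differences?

First differences: 3463, 5301, 7691, 10705, 14415
Second differences: 1838, 2390, 3014, 3710
Third differences: 552, 624, 696
Fourth differences: 72, 72

3710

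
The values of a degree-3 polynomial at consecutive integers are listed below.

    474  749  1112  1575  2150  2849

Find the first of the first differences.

D1: 275, 363, 463, 575, 699
D2: 88, 100, 112, 124
D3: 12, 12, 12

275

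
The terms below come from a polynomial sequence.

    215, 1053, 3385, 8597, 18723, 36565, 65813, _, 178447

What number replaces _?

111165

Using the first 7 terms:
Δ: 838, 2332, 5212, 10126, 17842, 29248
Δ²: 1494, 2880, 4914, 7716, 11406
Δ³: 1386, 2034, 2802, 3690
Δ⁴: 648, 768, 888
Δ⁵: 120, 120
Constant fifth difference = 120.
Extend forward: 888 + 120 = 1008;  3690 + 1008 = 4698;  11406 + 4698 = 16104;  29248 + 16104 = 45352;  65813 + 45352 = 111165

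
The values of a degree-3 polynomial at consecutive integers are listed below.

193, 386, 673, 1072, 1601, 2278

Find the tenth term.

6826

D1: 193 , 287 , 399 , 529 , 677
D2: 94 , 112 , 130 , 148
D3: 18 , 18 , 18
Constant third difference = 18, so extend:
148 + 18 = 166;  677 + 166 = 843;  2278 + 843 = 3121
166 + 18 = 184;  843 + 184 = 1027;  3121 + 1027 = 4148
184 + 18 = 202;  1027 + 202 = 1229;  4148 + 1229 = 5377
202 + 18 = 220;  1229 + 220 = 1449;  5377 + 1449 = 6826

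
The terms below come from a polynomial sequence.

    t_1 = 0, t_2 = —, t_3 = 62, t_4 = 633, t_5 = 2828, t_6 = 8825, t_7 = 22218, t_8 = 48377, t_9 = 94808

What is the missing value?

-7

Using the last 7 terms:
Δ: 571  2195  5997  13393  26159  46431
Δ²: 1624  3802  7396  12766  20272
Δ³: 2178  3594  5370  7506
Δ⁴: 1416  1776  2136
Δ⁵: 360  360
Constant fifth difference = 360.
Extend backward: 1416 − 360 = 1056;  2178 − 1056 = 1122;  1624 − 1122 = 502;  571 − 502 = 69;  62 − 69 = -7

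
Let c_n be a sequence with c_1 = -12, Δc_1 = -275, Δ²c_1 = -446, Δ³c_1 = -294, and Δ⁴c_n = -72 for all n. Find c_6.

-9147

Build the table forward from the leading diagonal:
D4: -72, -72, -72, -72, -72, -72
D3: -294, -366, -438, -510, -582, -654
D2: -446, -740, -1106, -1544, -2054, -2636
D1: -275, -721, -1461, -2567, -4111, -6165
c: -12, -287, -1008, -2469, -5036, -9147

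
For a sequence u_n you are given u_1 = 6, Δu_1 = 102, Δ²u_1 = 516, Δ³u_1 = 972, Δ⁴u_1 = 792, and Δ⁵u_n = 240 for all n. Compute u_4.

2832

Build the table forward from the leading diagonal:
Fifth differences: 240, 240, 240, 240
Fourth differences: 792, 1032, 1272, 1512
Third differences: 972, 1764, 2796, 4068
Second differences: 516, 1488, 3252, 6048
First differences: 102, 618, 2106, 5358
u: 6, 108, 726, 2832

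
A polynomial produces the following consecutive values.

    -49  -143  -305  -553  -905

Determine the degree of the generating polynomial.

3

D1: -94, -162, -248, -352
D2: -68, -86, -104
D3: -18, -18
The third differences are constant, so the polynomial has degree 3.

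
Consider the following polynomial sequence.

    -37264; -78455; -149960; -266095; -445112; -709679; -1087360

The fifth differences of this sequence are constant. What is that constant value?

D1: -41191, -71505, -116135, -179017, -264567, -377681
D2: -30314, -44630, -62882, -85550, -113114
D3: -14316, -18252, -22668, -27564
D4: -3936, -4416, -4896
D5: -480, -480

-480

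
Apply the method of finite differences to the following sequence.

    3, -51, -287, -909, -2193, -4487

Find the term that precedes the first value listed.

7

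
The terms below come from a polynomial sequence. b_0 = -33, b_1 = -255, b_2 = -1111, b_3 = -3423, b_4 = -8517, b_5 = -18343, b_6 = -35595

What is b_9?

First differences: -222, -856, -2312, -5094, -9826, -17252
Second differences: -634, -1456, -2782, -4732, -7426
Third differences: -822, -1326, -1950, -2694
Fourth differences: -504, -624, -744
Fifth differences: -120, -120
The fifth differences are constant (-120).
-744 − 120 = -864;  -2694 − 864 = -3558;  -7426 − 3558 = -10984;  -17252 − 10984 = -28236;  -35595 − 28236 = -63831
-864 − 120 = -984;  -3558 − 984 = -4542;  -10984 − 4542 = -15526;  -28236 − 15526 = -43762;  -63831 − 43762 = -107593
-984 − 120 = -1104;  -4542 − 1104 = -5646;  -15526 − 5646 = -21172;  -43762 − 21172 = -64934;  -107593 − 64934 = -172527

-172527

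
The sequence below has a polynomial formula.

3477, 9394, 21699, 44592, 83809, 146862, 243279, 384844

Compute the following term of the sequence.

585837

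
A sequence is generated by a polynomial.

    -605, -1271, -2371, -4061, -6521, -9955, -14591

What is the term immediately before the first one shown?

D1: -666  -1100  -1690  -2460  -3434  -4636
D2: -434  -590  -770  -974  -1202
D3: -156  -180  -204  -228
D4: -24  -24  -24
The fourth differences are constant at -24.
Work back: -156 + 24 = -132;  -434 + 132 = -302;  -666 + 302 = -364;  -605 + 364 = -241

-241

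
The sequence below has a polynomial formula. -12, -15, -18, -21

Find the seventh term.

-30

First differences: -3 , -3 , -3
Constant first difference = -3, so extend:
-21 − 3 = -24
-24 − 3 = -27
-27 − 3 = -30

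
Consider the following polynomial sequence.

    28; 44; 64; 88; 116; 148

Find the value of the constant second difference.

First differences: 16, 20, 24, 28, 32
Second differences: 4, 4, 4, 4

4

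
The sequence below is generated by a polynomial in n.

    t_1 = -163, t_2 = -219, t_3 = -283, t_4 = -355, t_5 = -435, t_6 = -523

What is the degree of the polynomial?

2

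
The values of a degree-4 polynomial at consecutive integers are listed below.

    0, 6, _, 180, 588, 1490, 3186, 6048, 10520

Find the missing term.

38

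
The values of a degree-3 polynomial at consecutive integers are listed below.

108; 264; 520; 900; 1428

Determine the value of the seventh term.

3024

Δ: 156, 256, 380, 528
Δ²: 100, 124, 148
Δ³: 24, 24
Third differences constant at 24.
148 + 24 = 172;  528 + 172 = 700;  1428 + 700 = 2128
172 + 24 = 196;  700 + 196 = 896;  2128 + 896 = 3024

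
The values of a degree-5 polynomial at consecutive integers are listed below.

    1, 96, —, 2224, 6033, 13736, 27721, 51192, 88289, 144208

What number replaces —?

617

Using the last 7 terms:
D1: 3809, 7703, 13985, 23471, 37097, 55919
D2: 3894, 6282, 9486, 13626, 18822
D3: 2388, 3204, 4140, 5196
D4: 816, 936, 1056
D5: 120, 120
Constant fifth difference = 120.
Extend backward: 816 − 120 = 696;  2388 − 696 = 1692;  3894 − 1692 = 2202;  3809 − 2202 = 1607;  2224 − 1607 = 617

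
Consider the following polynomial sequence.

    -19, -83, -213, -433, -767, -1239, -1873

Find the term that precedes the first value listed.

Δ: -64, -130, -220, -334, -472, -634
Δ²: -66, -90, -114, -138, -162
Δ³: -24, -24, -24, -24
The third differences are constant at -24.
Work back: -66 + 24 = -42;  -64 + 42 = -22;  -19 + 22 = 3

3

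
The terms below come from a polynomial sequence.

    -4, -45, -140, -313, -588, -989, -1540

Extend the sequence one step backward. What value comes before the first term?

7

D1: -41  -95  -173  -275  -401  -551
D2: -54  -78  -102  -126  -150
D3: -24  -24  -24  -24
The third differences are constant at -24.
Work back: -54 + 24 = -30;  -41 + 30 = -11;  -4 + 11 = 7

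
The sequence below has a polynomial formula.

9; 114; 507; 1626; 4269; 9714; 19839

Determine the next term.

37242

Δ: 105, 393, 1119, 2643, 5445, 10125
Δ²: 288, 726, 1524, 2802, 4680
Δ³: 438, 798, 1278, 1878
Δ⁴: 360, 480, 600
Δ⁵: 120, 120
The fifth differences are constant (120).
600 + 120 = 720;  1878 + 720 = 2598;  4680 + 2598 = 7278;  10125 + 7278 = 17403;  19839 + 17403 = 37242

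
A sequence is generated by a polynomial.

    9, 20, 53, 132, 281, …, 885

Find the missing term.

Using the first 5 terms:
11, 33, 79, 149
22, 46, 70
24, 24
Constant third difference = 24.
Extend forward: 70 + 24 = 94;  149 + 94 = 243;  281 + 243 = 524

524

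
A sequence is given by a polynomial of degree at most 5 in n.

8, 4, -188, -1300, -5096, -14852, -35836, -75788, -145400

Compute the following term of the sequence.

-4 , -192 , -1112 , -3796 , -9756 , -20984 , -39952 , -69612
-188 , -920 , -2684 , -5960 , -11228 , -18968 , -29660
-732 , -1764 , -3276 , -5268 , -7740 , -10692
-1032 , -1512 , -1992 , -2472 , -2952
-480 , -480 , -480 , -480
Fifth differences constant at -480.
-2952 − 480 = -3432;  -10692 − 3432 = -14124;  -29660 − 14124 = -43784;  -69612 − 43784 = -113396;  -145400 − 113396 = -258796

-258796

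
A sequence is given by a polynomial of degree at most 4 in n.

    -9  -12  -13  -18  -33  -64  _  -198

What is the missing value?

-117

Using the first 6 terms:
First differences: -3, -1, -5, -15, -31
Second differences: 2, -4, -10, -16
Third differences: -6, -6, -6
Constant third difference = -6.
Extend forward: -16 − 6 = -22;  -31 − 22 = -53;  -64 − 53 = -117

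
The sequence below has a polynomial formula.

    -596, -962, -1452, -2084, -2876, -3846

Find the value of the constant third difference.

D1: -366, -490, -632, -792, -970
D2: -124, -142, -160, -178
D3: -18, -18, -18

-18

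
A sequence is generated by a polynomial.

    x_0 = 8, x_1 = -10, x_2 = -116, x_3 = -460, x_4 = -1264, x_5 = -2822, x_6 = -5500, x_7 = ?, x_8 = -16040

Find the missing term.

-9736

Using the first 7 terms:
Δ: -18, -106, -344, -804, -1558, -2678
Δ²: -88, -238, -460, -754, -1120
Δ³: -150, -222, -294, -366
Δ⁴: -72, -72, -72
Constant fourth difference = -72.
Extend forward: -366 − 72 = -438;  -1120 − 438 = -1558;  -2678 − 1558 = -4236;  -5500 − 4236 = -9736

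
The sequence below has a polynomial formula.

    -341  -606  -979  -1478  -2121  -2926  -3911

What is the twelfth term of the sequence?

-12166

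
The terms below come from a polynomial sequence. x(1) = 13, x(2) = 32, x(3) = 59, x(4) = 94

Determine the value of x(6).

First differences: 19 , 27 , 35
Second differences: 8 , 8
Second differences constant at 8.
35 + 8 = 43;  94 + 43 = 137
43 + 8 = 51;  137 + 51 = 188

188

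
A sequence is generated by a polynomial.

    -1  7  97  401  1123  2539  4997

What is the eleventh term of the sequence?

Δ: 8  90  304  722  1416  2458
Δ²: 82  214  418  694  1042
Δ³: 132  204  276  348
Δ⁴: 72  72  72
Constant fourth difference = 72, so extend:
348 + 72 = 420;  1042 + 420 = 1462;  2458 + 1462 = 3920;  4997 + 3920 = 8917
420 + 72 = 492;  1462 + 492 = 1954;  3920 + 1954 = 5874;  8917 + 5874 = 14791
492 + 72 = 564;  1954 + 564 = 2518;  5874 + 2518 = 8392;  14791 + 8392 = 23183
564 + 72 = 636;  2518 + 636 = 3154;  8392 + 3154 = 11546;  23183 + 11546 = 34729

34729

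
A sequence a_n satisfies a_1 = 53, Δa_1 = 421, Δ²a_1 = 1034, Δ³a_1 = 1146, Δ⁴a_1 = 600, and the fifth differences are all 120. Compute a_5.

13125

Build the table forward from the leading diagonal:
D5: 120, 120, 120, 120, 120
D4: 600, 720, 840, 960, 1080
D3: 1146, 1746, 2466, 3306, 4266
D2: 1034, 2180, 3926, 6392, 9698
D1: 421, 1455, 3635, 7561, 13953
a: 53, 474, 1929, 5564, 13125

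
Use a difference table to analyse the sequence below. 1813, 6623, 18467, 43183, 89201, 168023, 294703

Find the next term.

488327

4810 , 11844 , 24716 , 46018 , 78822 , 126680
7034 , 12872 , 21302 , 32804 , 47858
5838 , 8430 , 11502 , 15054
2592 , 3072 , 3552
480 , 480
Constant fifth difference = 480, so extend:
3552 + 480 = 4032;  15054 + 4032 = 19086;  47858 + 19086 = 66944;  126680 + 66944 = 193624;  294703 + 193624 = 488327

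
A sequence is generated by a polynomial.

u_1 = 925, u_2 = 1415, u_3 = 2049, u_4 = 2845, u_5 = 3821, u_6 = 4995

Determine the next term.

6385

D1: 490  634  796  976  1174
D2: 144  162  180  198
D3: 18  18  18
Constant third difference = 18, so extend:
198 + 18 = 216;  1174 + 216 = 1390;  4995 + 1390 = 6385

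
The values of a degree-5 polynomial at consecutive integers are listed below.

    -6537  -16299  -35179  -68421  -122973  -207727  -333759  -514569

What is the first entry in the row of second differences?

Δ: -9762, -18880, -33242, -54552, -84754, -126032, -180810
Δ²: -9118, -14362, -21310, -30202, -41278, -54778
Δ³: -5244, -6948, -8892, -11076, -13500
Δ⁴: -1704, -1944, -2184, -2424
Δ⁵: -240, -240, -240

-9118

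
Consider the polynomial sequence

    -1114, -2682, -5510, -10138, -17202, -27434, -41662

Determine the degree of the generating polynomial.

4

D1: -1568, -2828, -4628, -7064, -10232, -14228
D2: -1260, -1800, -2436, -3168, -3996
D3: -540, -636, -732, -828
D4: -96, -96, -96
The fourth differences are constant, so the polynomial has degree 4.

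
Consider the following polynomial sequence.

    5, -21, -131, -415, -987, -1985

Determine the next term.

-3571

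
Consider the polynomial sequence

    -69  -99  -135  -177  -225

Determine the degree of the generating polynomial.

D1: -30, -36, -42, -48
D2: -6, -6, -6
The second differences are constant, so the polynomial has degree 2.

2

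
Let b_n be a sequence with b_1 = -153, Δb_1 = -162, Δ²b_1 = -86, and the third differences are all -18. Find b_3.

Build the table forward from the leading diagonal:
Δ³: -18, -18, -18
Δ²: -86, -104, -122
Δ: -162, -248, -352
b: -153, -315, -563

-563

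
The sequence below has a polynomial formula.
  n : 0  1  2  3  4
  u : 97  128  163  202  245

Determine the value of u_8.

457

31  35  39  43
4  4  4
The second differences are constant (4).
43 + 4 = 47;  245 + 47 = 292
47 + 4 = 51;  292 + 51 = 343
51 + 4 = 55;  343 + 55 = 398
55 + 4 = 59;  398 + 59 = 457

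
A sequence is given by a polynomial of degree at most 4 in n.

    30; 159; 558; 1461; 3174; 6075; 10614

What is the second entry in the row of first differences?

399

D1: 129, 399, 903, 1713, 2901, 4539
D2: 270, 504, 810, 1188, 1638
D3: 234, 306, 378, 450
D4: 72, 72, 72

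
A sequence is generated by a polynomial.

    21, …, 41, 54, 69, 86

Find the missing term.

30

Using the last 4 terms:
First differences: 13  15  17
Second differences: 2  2
Constant second difference = 2.
Extend backward: 13 − 2 = 11;  41 − 11 = 30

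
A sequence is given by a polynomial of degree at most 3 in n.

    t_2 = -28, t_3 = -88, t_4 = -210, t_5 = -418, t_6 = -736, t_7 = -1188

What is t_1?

-6

-60, -122, -208, -318, -452
-62, -86, -110, -134
-24, -24, -24
The third differences are constant at -24.
Work back: -62 + 24 = -38;  -60 + 38 = -22;  -28 + 22 = -6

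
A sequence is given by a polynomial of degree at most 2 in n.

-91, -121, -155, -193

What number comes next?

-235

-30 , -34 , -38
-4 , -4
The second differences are constant (-4).
-38 − 4 = -42;  -193 − 42 = -235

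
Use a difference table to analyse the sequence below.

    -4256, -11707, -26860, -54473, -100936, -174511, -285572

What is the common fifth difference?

First differences: -7451, -15153, -27613, -46463, -73575, -111061
Second differences: -7702, -12460, -18850, -27112, -37486
Third differences: -4758, -6390, -8262, -10374
Fourth differences: -1632, -1872, -2112
Fifth differences: -240, -240

-240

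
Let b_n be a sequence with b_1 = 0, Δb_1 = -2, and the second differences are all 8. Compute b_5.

Build the table forward from the leading diagonal:
Δ²: 8, 8, 8, 8, 8
Δ: -2, 6, 14, 22, 30
b: 0, -2, 4, 18, 40

40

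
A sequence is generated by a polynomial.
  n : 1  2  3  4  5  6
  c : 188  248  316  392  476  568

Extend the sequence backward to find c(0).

136

60  68  76  84  92
8  8  8  8
The second differences are constant at 8.
Work back: 60 − 8 = 52;  188 − 52 = 136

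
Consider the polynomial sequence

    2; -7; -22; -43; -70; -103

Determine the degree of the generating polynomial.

2

-9, -15, -21, -27, -33
-6, -6, -6, -6
The second differences are constant, so the polynomial has degree 2.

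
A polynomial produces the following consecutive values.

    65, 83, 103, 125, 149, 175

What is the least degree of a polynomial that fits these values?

18, 20, 22, 24, 26
2, 2, 2, 2
The second differences are constant, so the polynomial has degree 2.

2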